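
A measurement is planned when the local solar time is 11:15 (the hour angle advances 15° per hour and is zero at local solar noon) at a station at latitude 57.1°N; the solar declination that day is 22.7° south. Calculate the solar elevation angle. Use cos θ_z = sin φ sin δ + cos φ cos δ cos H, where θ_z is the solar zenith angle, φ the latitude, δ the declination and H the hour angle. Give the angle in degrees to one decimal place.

Hour angle H = 15° × (11.25 − 12) = -11.25°.
cos θ_z = sin φ sin δ + cos φ cos δ cos H = (0.8396)(-0.3859) + (0.5432)(0.9225)(0.9808) = 0.1675.
θ_z = arccos(0.1675) = 80.36°, so the elevation is 90° − 80.36° = 9.64°.

9.6°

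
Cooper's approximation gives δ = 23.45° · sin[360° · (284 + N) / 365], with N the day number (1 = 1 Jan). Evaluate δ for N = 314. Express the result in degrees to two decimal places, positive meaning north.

360 × (284 + 314) / 365 = 589.808°; sin(589.808°) = -0.7639.
δ = 23.45 × -0.7639 = -17.913° ≈ -17.91°.

-17.91°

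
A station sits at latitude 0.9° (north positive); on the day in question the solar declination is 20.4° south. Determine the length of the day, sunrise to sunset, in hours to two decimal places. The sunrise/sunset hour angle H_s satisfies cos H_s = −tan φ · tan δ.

11.96 hours

The sunset hour angle satisfies cos H_s = −tan φ tan δ = 0.0058, giving H_s = 89.67°.
Day length = 2 H_s / 15° h⁻¹ = 179.34° / 15 = 11.956 h.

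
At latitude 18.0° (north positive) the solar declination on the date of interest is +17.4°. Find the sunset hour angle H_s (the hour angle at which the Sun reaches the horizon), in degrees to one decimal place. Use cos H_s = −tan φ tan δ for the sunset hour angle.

cos H_s = −tan(18.0°) · tan(17.4°) = -0.1018, so H_s = arccos(-0.1018) = 95.84°.

95.8°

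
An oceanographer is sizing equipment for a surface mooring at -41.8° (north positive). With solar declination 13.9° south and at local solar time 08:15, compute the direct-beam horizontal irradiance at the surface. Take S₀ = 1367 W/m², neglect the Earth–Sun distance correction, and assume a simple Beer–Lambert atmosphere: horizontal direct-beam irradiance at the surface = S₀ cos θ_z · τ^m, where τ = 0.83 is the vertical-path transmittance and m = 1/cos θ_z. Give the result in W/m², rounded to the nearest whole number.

552 W/m²

Hour angle H = 15° × (8.25 − 12) = -56.25°.
cos θ_z = sin φ sin δ + cos φ cos δ cos H = (-0.6665)(-0.2402) + (0.7455)(0.9707)(0.5556) = 0.5622.
Air mass m = 1/cos θ_z = 1/0.5622 = 1.779; τ^m = 0.83^1.779 = 0.7179.
Surface direct beam = 1367 × 0.5622 × 0.7179 = 551.73 W/m².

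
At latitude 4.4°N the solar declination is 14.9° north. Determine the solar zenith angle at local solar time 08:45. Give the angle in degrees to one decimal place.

Hour angle H = 15° × (8.75 − 12) = -48.75°.
With φ = 4.4°, δ = 14.9°, H = -48.75°: sin φ sin δ = 0.0197, cos φ cos δ cos H = 0.6353, so cos θ_z = 0.6550.
θ_z = arccos(0.6550) = 49.08°.

49.1°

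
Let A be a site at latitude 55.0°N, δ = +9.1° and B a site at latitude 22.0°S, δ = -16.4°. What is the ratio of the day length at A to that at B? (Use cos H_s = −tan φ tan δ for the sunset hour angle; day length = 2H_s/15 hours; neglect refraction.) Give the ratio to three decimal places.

1.066

A: H_s = arccos(−tan 55.0° · tan 9.1°) = 103.22°, so 2H_s/15 = 13.7627 h.
B: H_s = arccos(−tan -22.0° · tan -16.4°) = 96.83°, so 2H_s/15 = 12.9107 h.
Ratio A/B = 13.7627 / 12.9107 = 1.0660.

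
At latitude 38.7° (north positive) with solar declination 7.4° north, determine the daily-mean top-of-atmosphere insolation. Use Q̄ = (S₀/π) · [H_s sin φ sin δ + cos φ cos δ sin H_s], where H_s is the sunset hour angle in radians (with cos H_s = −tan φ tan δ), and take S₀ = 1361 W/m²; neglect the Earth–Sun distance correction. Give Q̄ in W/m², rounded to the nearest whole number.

392 W/m²

−tan φ tan δ = −(0.8012)(0.1299) = -0.1041; H_s = arccos(-0.1041) = 95.98°. In radians, H_s = 1.6752.
H_s sin φ sin δ = 1.6752 × 0.6252 × 0.1288 = 0.1349.
cos φ cos δ sin H_s = 0.7804 × 0.9917 × 0.9946 = 0.7697.
Q̄ = (1361/π) × (0.1349 + 0.7697) = 433.22 × 0.9046 = 391.89 W/m².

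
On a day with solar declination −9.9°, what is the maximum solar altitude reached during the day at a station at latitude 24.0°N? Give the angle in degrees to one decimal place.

At local solar noon the hour angle is zero, so the elevation is 90° − |φ − δ| = 90° − |24.0° − (-9.9°)| = 90° − 33.9° = 56.1°.

56.1°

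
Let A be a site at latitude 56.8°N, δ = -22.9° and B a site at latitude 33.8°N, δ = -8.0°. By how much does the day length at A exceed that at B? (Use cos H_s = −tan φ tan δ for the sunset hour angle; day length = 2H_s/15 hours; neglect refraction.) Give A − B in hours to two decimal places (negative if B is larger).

A: H_s = arccos(−tan 56.8° · tan -22.9°) = 49.80°, so 2H_s/15 = 6.6400 h.
B: H_s = arccos(−tan 33.8° · tan -8.0°) = 84.60°, so 2H_s/15 = 11.2800 h.
A − B = 6.6400 − 11.2800 = -4.6400 h.

-4.64 h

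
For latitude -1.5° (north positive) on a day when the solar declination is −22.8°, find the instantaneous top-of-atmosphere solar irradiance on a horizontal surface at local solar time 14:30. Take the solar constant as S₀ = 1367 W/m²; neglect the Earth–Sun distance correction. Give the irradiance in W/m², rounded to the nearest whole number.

Hour angle H = 15° × (14.5 − 12) = 37.50°.
cos θ_z = sin(-1.5°) sin(-22.8°) + cos(-1.5°) cos(-22.8°) cos(37.50°) = 0.0101 + 0.7311 = 0.7412.
Top-of-atmosphere irradiance = S₀ cos θ_z = 1367 × 0.7412 = 1013.22 W/m².

1013 W/m²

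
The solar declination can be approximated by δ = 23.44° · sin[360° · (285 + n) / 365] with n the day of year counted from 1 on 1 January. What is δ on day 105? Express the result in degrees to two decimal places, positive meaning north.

+9.78°

360 × (285 + 105) / 365 = 384.658°; sin(384.658°) = 0.4172.
δ = 23.44 × 0.4172 = 9.779° ≈ +9.78°.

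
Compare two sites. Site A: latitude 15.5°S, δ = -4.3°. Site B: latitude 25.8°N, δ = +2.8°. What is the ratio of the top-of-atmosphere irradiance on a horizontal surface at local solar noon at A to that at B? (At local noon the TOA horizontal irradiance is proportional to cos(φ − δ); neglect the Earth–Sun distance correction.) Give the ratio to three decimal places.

A: cos θ_z = cos(-15.5° − (-4.3°)) = 0.9810.
B: cos θ_z = cos(25.8° − (2.8°)) = 0.9205.
Ratio A/B = 0.9810 / 0.9205 = 1.0657.

1.066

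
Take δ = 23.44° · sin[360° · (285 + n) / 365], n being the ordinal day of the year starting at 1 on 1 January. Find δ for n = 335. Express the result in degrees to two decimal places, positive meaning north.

360 × (285 + 335) / 365 = 611.507°; sin(611.507°) = -0.9484.
δ = 23.44 × -0.9484 = -22.230° ≈ -22.23°.

-22.23°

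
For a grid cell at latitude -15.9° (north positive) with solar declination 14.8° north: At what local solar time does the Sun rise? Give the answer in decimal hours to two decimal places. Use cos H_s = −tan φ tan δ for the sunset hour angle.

The sunset hour angle satisfies cos H_s = −tan φ tan δ = 0.0753, giving H_s = 85.68°.
Sunrise is at 12 − H_s/15 = 12 − 5.712 = 6.288 h local solar time.

6.29 h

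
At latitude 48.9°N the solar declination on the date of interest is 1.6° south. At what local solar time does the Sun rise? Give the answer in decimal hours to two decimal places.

6.12 h

−tan φ tan δ = −(1.1463)(-0.0279) = 0.0320; H_s = arccos(0.0320) = 88.17°.
Sunrise is at 12 − H_s/15 = 12 − 5.878 = 6.122 h local solar time.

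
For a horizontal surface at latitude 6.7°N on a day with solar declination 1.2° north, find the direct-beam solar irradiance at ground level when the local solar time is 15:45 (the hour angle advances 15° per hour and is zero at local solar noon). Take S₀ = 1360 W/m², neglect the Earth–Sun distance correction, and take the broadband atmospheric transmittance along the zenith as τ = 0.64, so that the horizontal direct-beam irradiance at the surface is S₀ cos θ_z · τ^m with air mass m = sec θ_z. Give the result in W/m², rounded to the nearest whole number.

337 W/m²

Hour angle H = 15° × (15.75 − 12) = 56.25°.
cos θ_z = sin φ sin δ + cos φ cos δ cos H = (0.1167)(0.0209) + (0.9932)(0.9998)(0.5556) = 0.5542.
Air mass m = 1/cos θ_z = 1/0.5542 = 1.804; τ^m = 0.64^1.804 = 0.4470.
Surface direct beam = 1360 × 0.5542 × 0.4470 = 336.91 W/m².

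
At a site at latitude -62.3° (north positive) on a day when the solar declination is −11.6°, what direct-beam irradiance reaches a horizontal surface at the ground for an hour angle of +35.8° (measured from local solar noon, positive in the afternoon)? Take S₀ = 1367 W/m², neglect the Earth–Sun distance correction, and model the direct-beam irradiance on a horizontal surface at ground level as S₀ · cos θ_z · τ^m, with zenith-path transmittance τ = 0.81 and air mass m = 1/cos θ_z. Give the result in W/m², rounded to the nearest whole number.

509 W/m²

With φ = -62.3°, δ = -11.6°, H = 35.80°: sin φ sin δ = 0.1780, cos φ cos δ cos H = 0.3693, so cos θ_z = 0.5473.
Air mass m = 1/cos θ_z = 1/0.5473 = 1.827; τ^m = 0.81^1.827 = 0.6805.
Surface direct beam = 1367 × 0.5473 × 0.6805 = 509.12 W/m².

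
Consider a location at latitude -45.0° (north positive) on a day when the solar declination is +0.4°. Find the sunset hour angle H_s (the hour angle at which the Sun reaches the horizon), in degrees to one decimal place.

The sunset hour angle satisfies cos H_s = −tan φ tan δ = 0.0070, giving H_s = 89.60°.

89.6°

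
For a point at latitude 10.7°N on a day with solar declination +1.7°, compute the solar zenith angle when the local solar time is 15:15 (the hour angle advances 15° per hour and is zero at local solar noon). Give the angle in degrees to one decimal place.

Hour angle H = 15° × (15.25 − 12) = 48.75°.
cos θ_z = sin φ sin δ + cos φ cos δ cos H = (0.1857)(0.0297) + (0.9826)(0.9996)(0.6593) = 0.6531.
θ_z = arccos(0.6531) = 49.22°.

49.2°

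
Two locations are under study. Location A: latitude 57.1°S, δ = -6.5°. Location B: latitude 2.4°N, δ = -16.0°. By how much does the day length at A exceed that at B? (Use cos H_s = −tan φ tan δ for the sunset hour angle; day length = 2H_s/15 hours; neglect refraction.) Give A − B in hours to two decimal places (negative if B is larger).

+1.44 h

A: H_s = arccos(−tan -57.1° · tan -6.5°) = 100.14°, so 2H_s/15 = 13.3520 h.
B: H_s = arccos(−tan 2.4° · tan -16.0°) = 89.31°, so 2H_s/15 = 11.9080 h.
A − B = 13.3520 − 11.9080 = 1.4440 h.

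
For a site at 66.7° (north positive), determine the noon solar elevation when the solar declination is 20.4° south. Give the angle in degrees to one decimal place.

2.9°

At local solar noon the hour angle is zero, so the elevation is 90° − |φ − δ| = 90° − |66.7° − (-20.4°)| = 90° − 87.1° = 2.9°.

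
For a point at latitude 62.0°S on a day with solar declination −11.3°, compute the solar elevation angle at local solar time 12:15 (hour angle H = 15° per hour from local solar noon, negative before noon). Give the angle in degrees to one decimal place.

39.2°

Hour angle H = 15° × (12.25 − 12) = 3.75°.
cos θ_z = sin φ sin δ + cos φ cos δ cos H = (-0.8829)(-0.1959) + (0.4695)(0.9806)(0.9979) = 0.6324.
θ_z = arccos(0.6324) = 50.77°, so the elevation is 90° − 50.77° = 39.23°.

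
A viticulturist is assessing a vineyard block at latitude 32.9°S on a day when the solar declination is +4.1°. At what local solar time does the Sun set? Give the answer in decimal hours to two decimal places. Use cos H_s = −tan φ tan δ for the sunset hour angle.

17.82 h

cos H_s = −tan(-32.9°) · tan(4.1°) = 0.0464, so H_s = arccos(0.0464) = 87.34°.
Sunset is at 12 + H_s/15 = 12 + 5.823 = 17.823 h local solar time.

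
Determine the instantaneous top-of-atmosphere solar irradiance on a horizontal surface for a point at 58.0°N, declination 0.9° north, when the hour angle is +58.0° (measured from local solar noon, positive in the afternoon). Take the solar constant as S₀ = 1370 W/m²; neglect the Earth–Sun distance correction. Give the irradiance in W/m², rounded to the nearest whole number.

With φ = 58.0°, δ = 0.9°, H = 58.00°: sin φ sin δ = 0.0133, cos φ cos δ cos H = 0.2808, so cos θ_z = 0.2941.
Top-of-atmosphere irradiance = S₀ cos θ_z = 1370 × 0.2941 = 402.92 W/m².

403 W/m²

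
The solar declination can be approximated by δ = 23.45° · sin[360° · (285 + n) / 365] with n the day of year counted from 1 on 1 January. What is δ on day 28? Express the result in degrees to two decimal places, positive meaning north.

-18.30°

360 × (285 + 28) / 365 = 308.712°; sin(308.712°) = -0.7803.
δ = 23.45 × -0.7803 = -18.298° ≈ -18.30°.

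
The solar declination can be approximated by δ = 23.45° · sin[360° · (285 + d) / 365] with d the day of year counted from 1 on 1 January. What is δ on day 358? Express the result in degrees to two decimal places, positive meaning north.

360 × (285 + 358) / 365 = 634.192°; sin(634.192°) = -0.9973.
δ = 23.45 × -0.9973 = -23.387° ≈ -23.39°.

-23.39°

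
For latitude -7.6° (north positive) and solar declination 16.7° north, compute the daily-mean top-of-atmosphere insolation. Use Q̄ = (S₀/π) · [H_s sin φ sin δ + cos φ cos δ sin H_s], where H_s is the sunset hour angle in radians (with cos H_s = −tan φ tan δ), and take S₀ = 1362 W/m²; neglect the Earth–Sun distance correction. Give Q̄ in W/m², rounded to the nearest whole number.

386 W/m²

cos H_s = −tan(-7.6°) · tan(16.7°) = 0.0400, so H_s = arccos(0.0400) = 87.71°. In radians, H_s = 1.5308.
H_s sin φ sin δ = 1.5308 × -0.1323 × 0.2874 = -0.0582.
cos φ cos δ sin H_s = 0.9912 × 0.9578 × 0.9992 = 0.9486.
Q̄ = (1362/π) × (-0.0582 + 0.9486) = 433.54 × 0.8904 = 386.02 W/m².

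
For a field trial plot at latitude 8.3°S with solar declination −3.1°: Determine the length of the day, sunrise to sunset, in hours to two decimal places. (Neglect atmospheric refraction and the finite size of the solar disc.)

12.06 hours

cos H_s = −tan(-8.3°) · tan(-3.1°) = -0.0079, so H_s = arccos(-0.0079) = 90.45°.
Day length = 2 H_s / 15° h⁻¹ = 180.90° / 15 = 12.060 h.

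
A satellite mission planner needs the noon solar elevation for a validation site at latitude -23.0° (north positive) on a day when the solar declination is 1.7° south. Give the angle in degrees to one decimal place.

68.7°

At local solar noon the hour angle is zero, so the elevation is 90° − |φ − δ| = 90° − |-23.0° − (-1.7°)| = 90° − 21.3° = 68.7°.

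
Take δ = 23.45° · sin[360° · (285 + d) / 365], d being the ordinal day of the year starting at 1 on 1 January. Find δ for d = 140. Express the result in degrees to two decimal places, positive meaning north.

360 × (285 + 140) / 365 = 419.178°; sin(419.178°) = 0.8588.
δ = 23.45 × 0.8588 = 20.139° ≈ +20.14°.

+20.14°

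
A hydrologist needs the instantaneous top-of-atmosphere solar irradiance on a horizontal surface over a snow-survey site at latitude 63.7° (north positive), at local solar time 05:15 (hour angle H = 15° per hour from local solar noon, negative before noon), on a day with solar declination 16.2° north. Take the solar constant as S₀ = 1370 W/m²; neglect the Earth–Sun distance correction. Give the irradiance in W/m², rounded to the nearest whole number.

229 W/m²

Hour angle H = 15° × (5.25 − 12) = -101.25°.
cos θ_z = sin φ sin δ + cos φ cos δ cos H = (0.8965)(0.2790) + (0.4431)(0.9603)(-0.1951) = 0.1671.
Top-of-atmosphere irradiance = S₀ cos θ_z = 1370 × 0.1671 = 228.93 W/m².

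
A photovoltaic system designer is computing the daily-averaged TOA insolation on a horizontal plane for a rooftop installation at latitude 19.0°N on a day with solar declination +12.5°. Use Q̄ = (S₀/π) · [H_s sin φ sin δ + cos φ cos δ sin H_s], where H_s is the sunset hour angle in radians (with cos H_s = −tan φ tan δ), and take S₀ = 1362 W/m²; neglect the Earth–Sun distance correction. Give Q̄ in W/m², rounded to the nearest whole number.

The sunset hour angle satisfies cos H_s = −tan φ tan δ = -0.0763, giving H_s = 94.38°. In radians, H_s = 1.6472.
H_s sin φ sin δ = 1.6472 × 0.3256 × 0.2164 = 0.1161.
cos φ cos δ sin H_s = 0.9455 × 0.9763 × 0.9971 = 0.9204.
Q̄ = (1362/π) × (0.1161 + 0.9204) = 433.54 × 1.0365 = 449.36 W/m².

449 W/m²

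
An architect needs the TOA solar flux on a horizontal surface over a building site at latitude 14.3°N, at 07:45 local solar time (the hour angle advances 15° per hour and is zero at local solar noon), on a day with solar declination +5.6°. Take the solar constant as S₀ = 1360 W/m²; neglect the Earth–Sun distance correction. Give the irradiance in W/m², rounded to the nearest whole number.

613 W/m²

Hour angle H = 15° × (7.75 − 12) = -63.75°.
With φ = 14.3°, δ = 5.6°, H = -63.75°: sin φ sin δ = 0.0241, cos φ cos δ cos H = 0.4265, so cos θ_z = 0.4506.
Top-of-atmosphere irradiance = S₀ cos θ_z = 1360 × 0.4506 = 612.82 W/m².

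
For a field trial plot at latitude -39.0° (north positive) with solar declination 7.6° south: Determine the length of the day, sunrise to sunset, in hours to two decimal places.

12.83 hours

−tan φ tan δ = −(-0.8098)(-0.1334) = -0.1080; H_s = arccos(-0.1080) = 96.20°.
Day length = 2 H_s / 15° h⁻¹ = 192.40° / 15 = 12.827 h.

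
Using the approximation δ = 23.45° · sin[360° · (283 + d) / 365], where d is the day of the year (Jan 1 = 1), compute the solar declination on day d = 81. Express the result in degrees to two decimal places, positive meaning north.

-0.40°

360 × (283 + 81) / 365 = 359.014°; sin(359.014°) = -0.0172.
δ = 23.45 × -0.0172 = -0.403° ≈ -0.40°.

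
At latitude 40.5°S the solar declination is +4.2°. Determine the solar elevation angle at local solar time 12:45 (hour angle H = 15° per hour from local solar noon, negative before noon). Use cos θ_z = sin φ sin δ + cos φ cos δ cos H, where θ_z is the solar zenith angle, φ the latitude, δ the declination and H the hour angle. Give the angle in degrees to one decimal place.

Hour angle H = 15° × (12.75 − 12) = 11.25°.
cos θ_z = sin φ sin δ + cos φ cos δ cos H = (-0.6494)(0.0732) + (0.7604)(0.9973)(0.9808) = 0.6963.
θ_z = arccos(0.6963) = 45.87°, so the elevation is 90° − 45.87° = 44.13°.

44.1°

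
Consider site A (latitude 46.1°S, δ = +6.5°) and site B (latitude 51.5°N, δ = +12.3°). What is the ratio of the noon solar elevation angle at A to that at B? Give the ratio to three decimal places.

0.736

A: 90° − |-46.1 − (6.5)| = 37.40°.
B: 90° − |51.5 − (12.3)| = 50.80°.
Ratio A/B = 37.4000 / 50.8000 = 0.7362.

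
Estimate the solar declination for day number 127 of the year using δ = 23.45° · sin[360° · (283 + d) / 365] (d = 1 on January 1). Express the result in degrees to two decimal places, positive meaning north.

360 × (283 + 127) / 365 = 404.384°; sin(404.384°) = 0.6995.
δ = 23.45 × 0.6995 = 16.403° ≈ +16.40°.

+16.40°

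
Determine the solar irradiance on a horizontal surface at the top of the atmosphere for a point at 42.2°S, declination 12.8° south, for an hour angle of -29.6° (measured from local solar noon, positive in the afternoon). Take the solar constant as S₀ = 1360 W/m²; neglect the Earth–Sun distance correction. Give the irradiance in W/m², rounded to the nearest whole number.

With φ = -42.2°, δ = -12.8°, H = -29.60°: sin φ sin δ = 0.1488, cos φ cos δ cos H = 0.6281, so cos θ_z = 0.7769.
Top-of-atmosphere irradiance = S₀ cos θ_z = 1360 × 0.7769 = 1056.58 W/m².

1057 W/m²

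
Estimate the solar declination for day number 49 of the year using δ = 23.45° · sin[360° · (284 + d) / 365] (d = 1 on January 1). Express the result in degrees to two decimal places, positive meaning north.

-12.27°

360 × (284 + 49) / 365 = 328.438°; sin(328.438°) = -0.5234.
δ = 23.45 × -0.5234 = -12.274° ≈ -12.27°.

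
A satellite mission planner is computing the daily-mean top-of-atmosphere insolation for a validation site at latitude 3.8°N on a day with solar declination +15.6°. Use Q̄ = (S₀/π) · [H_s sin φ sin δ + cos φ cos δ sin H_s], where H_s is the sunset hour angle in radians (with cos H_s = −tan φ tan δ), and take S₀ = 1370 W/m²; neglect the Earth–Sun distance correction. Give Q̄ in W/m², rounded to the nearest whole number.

431 W/m²

The sunset hour angle satisfies cos H_s = −tan φ tan δ = -0.0185, giving H_s = 91.06°. In radians, H_s = 1.5893.
H_s sin φ sin δ = 1.5893 × 0.0663 × 0.2689 = 0.0283.
cos φ cos δ sin H_s = 0.9978 × 0.9632 × 0.9998 = 0.9609.
Q̄ = (1370/π) × (0.0283 + 0.9609) = 436.08 × 0.9892 = 431.37 W/m².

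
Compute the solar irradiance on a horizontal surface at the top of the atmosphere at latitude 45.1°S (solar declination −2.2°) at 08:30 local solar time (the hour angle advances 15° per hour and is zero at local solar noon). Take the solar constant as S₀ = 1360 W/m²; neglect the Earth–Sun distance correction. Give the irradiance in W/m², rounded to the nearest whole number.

Hour angle H = 15° × (8.5 − 12) = -52.50°.
cos θ_z = sin(-45.1°) sin(-2.2°) + cos(-45.1°) cos(-2.2°) cos(-52.50°) = 0.0272 + 0.4294 = 0.4566.
Top-of-atmosphere irradiance = S₀ cos θ_z = 1360 × 0.4566 = 620.98 W/m².

621 W/m²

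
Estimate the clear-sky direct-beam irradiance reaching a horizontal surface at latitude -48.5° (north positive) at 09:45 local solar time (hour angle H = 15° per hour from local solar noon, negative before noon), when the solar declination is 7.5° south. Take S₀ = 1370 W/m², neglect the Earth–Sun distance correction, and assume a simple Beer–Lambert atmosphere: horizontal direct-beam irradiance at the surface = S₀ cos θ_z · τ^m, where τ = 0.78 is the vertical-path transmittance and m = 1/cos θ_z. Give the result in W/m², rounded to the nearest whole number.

Hour angle H = 15° × (9.75 − 12) = -33.75°.
cos θ_z = sin φ sin δ + cos φ cos δ cos H = (-0.7490)(-0.1305) + (0.6626)(0.9914)(0.8315) = 0.6440.
Air mass m = 1/cos θ_z = 1/0.6440 = 1.553; τ^m = 0.78^1.553 = 0.6799.
Surface direct beam = 1370 × 0.6440 × 0.6799 = 599.86 W/m².

600 W/m²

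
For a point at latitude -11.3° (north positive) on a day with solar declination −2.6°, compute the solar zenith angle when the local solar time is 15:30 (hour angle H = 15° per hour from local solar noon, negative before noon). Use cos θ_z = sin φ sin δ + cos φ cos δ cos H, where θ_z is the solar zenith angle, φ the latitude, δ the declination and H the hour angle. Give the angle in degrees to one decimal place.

52.8°

Hour angle H = 15° × (15.5 − 12) = 52.50°.
cos θ_z = sin(-11.3°) sin(-2.6°) + cos(-11.3°) cos(-2.6°) cos(52.50°) = 0.0089 + 0.5963 = 0.6052.
θ_z = arccos(0.6052) = 52.76°.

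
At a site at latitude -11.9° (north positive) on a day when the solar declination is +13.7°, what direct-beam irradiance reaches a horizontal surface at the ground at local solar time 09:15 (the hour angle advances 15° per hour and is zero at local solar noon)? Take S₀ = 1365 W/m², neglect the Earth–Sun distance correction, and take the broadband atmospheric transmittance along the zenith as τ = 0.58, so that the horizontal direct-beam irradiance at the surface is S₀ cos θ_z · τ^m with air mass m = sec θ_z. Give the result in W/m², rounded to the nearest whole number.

401 W/m²

Hour angle H = 15° × (9.25 − 12) = -41.25°.
cos θ_z = sin φ sin δ + cos φ cos δ cos H = (-0.2062)(0.2368) + (0.9785)(0.9715)(0.7518) = 0.6658.
Air mass m = 1/cos θ_z = 1/0.6658 = 1.502; τ^m = 0.58^1.502 = 0.4412.
Surface direct beam = 1365 × 0.6658 × 0.4412 = 400.97 W/m².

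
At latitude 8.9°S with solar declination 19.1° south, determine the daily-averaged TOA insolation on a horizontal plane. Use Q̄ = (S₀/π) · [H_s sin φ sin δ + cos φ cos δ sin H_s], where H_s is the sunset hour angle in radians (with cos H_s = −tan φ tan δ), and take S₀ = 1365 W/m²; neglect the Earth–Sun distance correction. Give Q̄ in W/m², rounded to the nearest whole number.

cos H_s = −tan(-8.9°) · tan(-19.1°) = -0.0542, so H_s = arccos(-0.0542) = 93.11°. In radians, H_s = 1.6251.
H_s sin φ sin δ = 1.6251 × -0.1547 × -0.3272 = 0.0823.
cos φ cos δ sin H_s = 0.9880 × 0.9449 × 0.9985 = 0.9322.
Q̄ = (1365/π) × (0.0823 + 0.9322) = 434.49 × 1.0145 = 440.79 W/m².

441 W/m²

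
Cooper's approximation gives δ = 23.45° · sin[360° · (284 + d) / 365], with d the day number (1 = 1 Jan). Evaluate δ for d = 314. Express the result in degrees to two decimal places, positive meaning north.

-17.91°

360 × (284 + 314) / 365 = 589.808°; sin(589.808°) = -0.7639.
δ = 23.45 × -0.7639 = -17.913° ≈ -17.91°.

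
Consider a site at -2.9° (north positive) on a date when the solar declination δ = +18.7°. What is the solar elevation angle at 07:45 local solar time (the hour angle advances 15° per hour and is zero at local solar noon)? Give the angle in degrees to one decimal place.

Hour angle H = 15° × (7.75 − 12) = -63.75°.
cos θ_z = sin(-2.9°) sin(18.7°) + cos(-2.9°) cos(18.7°) cos(-63.75°) = -0.0162 + 0.4184 = 0.4022.
θ_z = arccos(0.4022) = 66.28°, so the elevation is 90° − 66.28° = 23.72°.

23.7°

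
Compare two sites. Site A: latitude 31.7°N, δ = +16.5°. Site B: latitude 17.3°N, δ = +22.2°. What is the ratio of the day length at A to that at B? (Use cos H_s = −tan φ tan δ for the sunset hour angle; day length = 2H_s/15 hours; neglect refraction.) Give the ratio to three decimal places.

1.033

A: H_s = arccos(−tan 31.7° · tan 16.5°) = 100.54°, so 2H_s/15 = 13.4053 h.
B: H_s = arccos(−tan 17.3° · tan 22.2°) = 97.30°, so 2H_s/15 = 12.9733 h.
Ratio A/B = 13.4053 / 12.9733 = 1.0333.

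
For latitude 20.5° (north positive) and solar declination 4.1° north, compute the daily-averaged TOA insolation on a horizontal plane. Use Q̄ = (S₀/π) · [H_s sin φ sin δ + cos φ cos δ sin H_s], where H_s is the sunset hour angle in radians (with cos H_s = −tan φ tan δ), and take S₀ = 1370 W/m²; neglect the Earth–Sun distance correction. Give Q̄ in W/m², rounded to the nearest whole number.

−tan φ tan δ = −(0.3739)(0.0717) = -0.0268; H_s = arccos(-0.0268) = 91.54°. In radians, H_s = 1.5977.
H_s sin φ sin δ = 1.5977 × 0.3502 × 0.0715 = 0.0400.
cos φ cos δ sin H_s = 0.9367 × 0.9974 × 0.9996 = 0.9339.
Q̄ = (1370/π) × (0.0400 + 0.9339) = 436.08 × 0.9739 = 424.70 W/m².

425 W/m²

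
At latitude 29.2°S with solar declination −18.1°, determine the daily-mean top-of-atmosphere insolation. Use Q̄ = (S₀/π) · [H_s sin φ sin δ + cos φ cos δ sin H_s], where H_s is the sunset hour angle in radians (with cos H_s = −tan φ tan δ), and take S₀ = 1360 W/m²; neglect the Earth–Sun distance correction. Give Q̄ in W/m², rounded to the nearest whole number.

−tan φ tan δ = −(-0.5589)(-0.3269) = -0.1827; H_s = arccos(-0.1827) = 100.53°. In radians, H_s = 1.7546.
H_s sin φ sin δ = 1.7546 × -0.4879 × -0.3107 = 0.2660.
cos φ cos δ sin H_s = 0.8729 × 0.9505 × 0.9832 = 0.8158.
Q̄ = (1360/π) × (0.2660 + 0.8158) = 432.90 × 1.0818 = 468.31 W/m².

468 W/m²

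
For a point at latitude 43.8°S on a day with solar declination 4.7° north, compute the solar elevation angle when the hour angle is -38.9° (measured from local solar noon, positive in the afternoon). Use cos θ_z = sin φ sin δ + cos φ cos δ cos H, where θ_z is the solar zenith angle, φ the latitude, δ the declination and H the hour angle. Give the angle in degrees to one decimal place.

cos θ_z = sin φ sin δ + cos φ cos δ cos H = (-0.6921)(0.0819) + (0.7218)(0.9966)(0.7782) = 0.5031.
θ_z = arccos(0.5031) = 59.79°, so the elevation is 90° − 59.79° = 30.21°.

30.2°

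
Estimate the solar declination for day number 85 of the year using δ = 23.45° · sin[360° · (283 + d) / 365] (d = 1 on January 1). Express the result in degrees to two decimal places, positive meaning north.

+1.21°

360 × (283 + 85) / 365 = 362.959°; sin(362.959°) = 0.0516.
δ = 23.45 × 0.0516 = 1.210° ≈ +1.21°.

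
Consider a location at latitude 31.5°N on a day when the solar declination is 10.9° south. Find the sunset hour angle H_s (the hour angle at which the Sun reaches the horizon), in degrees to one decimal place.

83.2°

The sunset hour angle satisfies cos H_s = −tan φ tan δ = 0.1180, giving H_s = 83.22°.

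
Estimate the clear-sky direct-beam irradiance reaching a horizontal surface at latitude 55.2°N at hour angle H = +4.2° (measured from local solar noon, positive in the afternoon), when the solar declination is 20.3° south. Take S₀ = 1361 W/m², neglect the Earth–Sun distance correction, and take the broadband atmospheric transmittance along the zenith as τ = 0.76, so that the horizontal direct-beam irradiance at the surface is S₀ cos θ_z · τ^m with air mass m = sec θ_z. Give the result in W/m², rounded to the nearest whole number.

cos θ_z = sin φ sin δ + cos φ cos δ cos H = (0.8211)(-0.3469) + (0.5707)(0.9379)(0.9973) = 0.2490.
Air mass m = 1/cos θ_z = 1/0.2490 = 4.016; τ^m = 0.76^4.016 = 0.3322.
Surface direct beam = 1361 × 0.2490 × 0.3322 = 112.58 W/m².

113 W/m²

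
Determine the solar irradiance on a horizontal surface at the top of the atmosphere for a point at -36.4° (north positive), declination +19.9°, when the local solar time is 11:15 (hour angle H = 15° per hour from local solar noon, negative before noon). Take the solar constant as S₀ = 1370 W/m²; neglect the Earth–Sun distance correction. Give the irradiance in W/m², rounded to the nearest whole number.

Hour angle H = 15° × (11.25 − 12) = -11.25°.
With φ = -36.4°, δ = 19.9°, H = -11.25°: sin φ sin δ = -0.2020, cos φ cos δ cos H = 0.7423, so cos θ_z = 0.5403.
Top-of-atmosphere irradiance = S₀ cos θ_z = 1370 × 0.5403 = 740.21 W/m².

740 W/m²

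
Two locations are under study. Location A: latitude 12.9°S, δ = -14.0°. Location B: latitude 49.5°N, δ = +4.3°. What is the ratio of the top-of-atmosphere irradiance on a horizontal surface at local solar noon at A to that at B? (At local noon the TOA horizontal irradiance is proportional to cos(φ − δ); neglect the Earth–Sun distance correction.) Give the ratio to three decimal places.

A: cos θ_z = cos(-12.9° − (-14.0°)) = 0.9998.
B: cos θ_z = cos(49.5° − (4.3°)) = 0.7046.
Ratio A/B = 0.9998 / 0.7046 = 1.4190.

1.419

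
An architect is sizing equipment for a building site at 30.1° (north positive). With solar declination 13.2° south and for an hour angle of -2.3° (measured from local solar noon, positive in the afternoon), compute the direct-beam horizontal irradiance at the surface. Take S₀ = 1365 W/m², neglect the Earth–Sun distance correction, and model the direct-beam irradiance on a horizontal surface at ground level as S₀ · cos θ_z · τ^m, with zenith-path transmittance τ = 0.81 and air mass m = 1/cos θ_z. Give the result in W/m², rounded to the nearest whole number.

743 W/m²

cos θ_z = sin(30.1°) sin(-13.2°) + cos(30.1°) cos(-13.2°) cos(-2.30°) = -0.1145 + 0.8416 = 0.7271.
Air mass m = 1/cos θ_z = 1/0.7271 = 1.375; τ^m = 0.81^1.375 = 0.7485.
Surface direct beam = 1365 × 0.7271 × 0.7485 = 742.88 W/m².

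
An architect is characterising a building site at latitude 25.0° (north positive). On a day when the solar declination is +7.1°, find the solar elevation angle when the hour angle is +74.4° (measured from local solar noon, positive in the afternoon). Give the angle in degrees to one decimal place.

17.1°

With φ = 25.0°, δ = 7.1°, H = 74.40°: sin φ sin δ = 0.0522, cos φ cos δ cos H = 0.2419, so cos θ_z = 0.2941.
θ_z = arccos(0.2941) = 72.90°, so the elevation is 90° − 72.90° = 17.10°.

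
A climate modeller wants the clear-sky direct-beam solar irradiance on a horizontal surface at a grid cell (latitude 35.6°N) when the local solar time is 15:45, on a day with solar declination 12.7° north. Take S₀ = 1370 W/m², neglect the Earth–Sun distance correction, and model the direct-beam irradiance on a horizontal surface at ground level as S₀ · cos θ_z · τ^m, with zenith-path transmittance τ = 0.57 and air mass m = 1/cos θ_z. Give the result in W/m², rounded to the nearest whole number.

290 W/m²

Hour angle H = 15° × (15.75 − 12) = 56.25°.
cos θ_z = sin φ sin δ + cos φ cos δ cos H = (0.5821)(0.2198) + (0.8131)(0.9755)(0.5556) = 0.5686.
Air mass m = 1/cos θ_z = 1/0.5686 = 1.759; τ^m = 0.57^1.759 = 0.3720.
Surface direct beam = 1370 × 0.5686 × 0.3720 = 289.78 W/m².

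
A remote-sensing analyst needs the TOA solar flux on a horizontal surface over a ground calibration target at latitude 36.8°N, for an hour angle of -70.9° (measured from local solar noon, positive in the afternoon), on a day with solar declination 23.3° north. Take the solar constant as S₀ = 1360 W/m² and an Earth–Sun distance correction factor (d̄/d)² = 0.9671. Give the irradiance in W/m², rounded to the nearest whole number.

With φ = 36.8°, δ = 23.3°, H = -70.90°: sin φ sin δ = 0.2369, cos φ cos δ cos H = 0.2406, so cos θ_z = 0.4775.
Top-of-atmosphere irradiance = S₀ (d̄/d)² cos θ_z = 1360 × 0.9671 × 0.4775 = 628.03 W/m².

628 W/m²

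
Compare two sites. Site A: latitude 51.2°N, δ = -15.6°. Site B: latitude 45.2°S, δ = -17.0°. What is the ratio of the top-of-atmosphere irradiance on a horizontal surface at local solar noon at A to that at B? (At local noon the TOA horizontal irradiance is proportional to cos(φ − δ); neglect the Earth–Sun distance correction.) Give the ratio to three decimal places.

0.447

A: cos θ_z = cos(51.2° − (-15.6°)) = 0.3939.
B: cos θ_z = cos(-45.2° − (-17.0°)) = 0.8813.
Ratio A/B = 0.3939 / 0.8813 = 0.4470.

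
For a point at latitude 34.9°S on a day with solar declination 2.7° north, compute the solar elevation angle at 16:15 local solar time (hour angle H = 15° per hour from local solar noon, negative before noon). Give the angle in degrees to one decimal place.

19.6°

Hour angle H = 15° × (16.25 − 12) = 63.75°.
cos θ_z = sin(-34.9°) sin(2.7°) + cos(-34.9°) cos(2.7°) cos(63.75°) = -0.0270 + 0.3623 = 0.3353.
θ_z = arccos(0.3353) = 70.41°, so the elevation is 90° − 70.41° = 19.59°.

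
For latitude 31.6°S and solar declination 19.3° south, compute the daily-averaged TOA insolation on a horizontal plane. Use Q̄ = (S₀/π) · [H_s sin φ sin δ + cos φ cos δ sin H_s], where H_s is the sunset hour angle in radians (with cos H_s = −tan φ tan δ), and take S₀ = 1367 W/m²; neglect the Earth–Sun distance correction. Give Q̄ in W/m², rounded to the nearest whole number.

476 W/m²

cos H_s = −tan(-31.6°) · tan(-19.3°) = -0.2154, so H_s = arccos(-0.2154) = 102.44°. In radians, H_s = 1.7879.
H_s sin φ sin δ = 1.7879 × -0.5240 × -0.3305 = 0.3096.
cos φ cos δ sin H_s = 0.8517 × 0.9438 × 0.9765 = 0.7849.
Q̄ = (1367/π) × (0.3096 + 0.7849) = 435.13 × 1.0945 = 476.25 W/m².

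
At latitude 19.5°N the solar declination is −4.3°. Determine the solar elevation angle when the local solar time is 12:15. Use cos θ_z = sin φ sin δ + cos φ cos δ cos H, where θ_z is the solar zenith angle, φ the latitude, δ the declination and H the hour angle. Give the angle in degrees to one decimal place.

Hour angle H = 15° × (12.25 − 12) = 3.75°.
cos θ_z = sin(19.5°) sin(-4.3°) + cos(19.5°) cos(-4.3°) cos(3.75°) = -0.0250 + 0.9380 = 0.9130.
θ_z = arccos(0.9130) = 24.08°, so the elevation is 90° − 24.08° = 65.92°.

65.9°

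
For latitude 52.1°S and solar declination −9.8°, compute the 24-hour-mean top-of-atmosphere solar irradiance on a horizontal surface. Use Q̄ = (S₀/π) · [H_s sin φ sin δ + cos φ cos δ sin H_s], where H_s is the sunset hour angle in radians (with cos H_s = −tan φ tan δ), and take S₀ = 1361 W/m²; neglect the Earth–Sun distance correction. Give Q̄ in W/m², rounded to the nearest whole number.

The sunset hour angle satisfies cos H_s = −tan φ tan δ = -0.2219, giving H_s = 102.82°. In radians, H_s = 1.7945.
H_s sin φ sin δ = 1.7945 × -0.7891 × -0.1702 = 0.2410.
cos φ cos δ sin H_s = 0.6143 × 0.9854 × 0.9751 = 0.5903.
Q̄ = (1361/π) × (0.2410 + 0.5903) = 433.22 × 0.8313 = 360.14 W/m².

360 W/m²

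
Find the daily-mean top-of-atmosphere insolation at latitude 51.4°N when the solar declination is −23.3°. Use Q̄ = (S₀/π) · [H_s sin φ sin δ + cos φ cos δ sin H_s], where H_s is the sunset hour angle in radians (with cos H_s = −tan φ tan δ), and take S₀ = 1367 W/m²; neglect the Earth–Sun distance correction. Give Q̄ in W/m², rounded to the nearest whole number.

75 W/m²

−tan φ tan δ = −(1.2527)(-0.4307) = 0.5395; H_s = arccos(0.5395) = 57.35°. In radians, H_s = 1.0009.
H_s sin φ sin δ = 1.0009 × 0.7815 × -0.3955 = -0.3094.
cos φ cos δ sin H_s = 0.6239 × 0.9184 × 0.8420 = 0.4825.
Q̄ = (1367/π) × (-0.3094 + 0.4825) = 435.13 × 0.1731 = 75.32 W/m².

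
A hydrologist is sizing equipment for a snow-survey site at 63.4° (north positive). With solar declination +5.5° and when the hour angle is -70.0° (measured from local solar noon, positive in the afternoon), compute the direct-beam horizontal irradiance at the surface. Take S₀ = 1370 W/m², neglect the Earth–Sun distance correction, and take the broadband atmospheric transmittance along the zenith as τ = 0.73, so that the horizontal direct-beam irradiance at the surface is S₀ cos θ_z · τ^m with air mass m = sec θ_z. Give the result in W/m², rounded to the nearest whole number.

With φ = 63.4°, δ = 5.5°, H = -70.00°: sin φ sin δ = 0.0857, cos φ cos δ cos H = 0.1524, so cos θ_z = 0.2381.
Air mass m = 1/cos θ_z = 1/0.2381 = 4.200; τ^m = 0.73^4.200 = 0.2667.
Surface direct beam = 1370 × 0.2381 × 0.2667 = 87.00 W/m².

87 W/m²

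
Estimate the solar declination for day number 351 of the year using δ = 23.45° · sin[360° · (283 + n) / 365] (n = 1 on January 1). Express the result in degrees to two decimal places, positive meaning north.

360 × (283 + 351) / 365 = 625.315°; sin(625.315°) = -0.9967.
δ = 23.45 × -0.9967 = -23.373° ≈ -23.37°.

-23.37°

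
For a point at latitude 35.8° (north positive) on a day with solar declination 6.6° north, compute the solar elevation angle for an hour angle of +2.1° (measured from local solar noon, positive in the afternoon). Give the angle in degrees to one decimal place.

60.7°

cos θ_z = sin(35.8°) sin(6.6°) + cos(35.8°) cos(6.6°) cos(2.10°) = 0.0672 + 0.8051 = 0.8723.
θ_z = arccos(0.8723) = 29.27°, so the elevation is 90° − 29.27° = 60.73°.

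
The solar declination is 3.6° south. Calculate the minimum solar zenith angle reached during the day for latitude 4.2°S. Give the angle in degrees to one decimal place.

At local solar noon the hour angle is zero, so the zenith angle is |φ − δ| = |-4.2° − (-3.6°)| = 0.6°.

0.6°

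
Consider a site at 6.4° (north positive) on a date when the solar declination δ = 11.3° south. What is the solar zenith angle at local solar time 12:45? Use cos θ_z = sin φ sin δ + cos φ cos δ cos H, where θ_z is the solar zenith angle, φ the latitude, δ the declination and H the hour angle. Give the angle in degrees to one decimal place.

Hour angle H = 15° × (12.75 − 12) = 11.25°.
With φ = 6.4°, δ = -11.3°, H = 11.25°: sin φ sin δ = -0.0218, cos φ cos δ cos H = 0.9558, so cos θ_z = 0.9340.
θ_z = arccos(0.9340) = 20.93°.

20.9°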